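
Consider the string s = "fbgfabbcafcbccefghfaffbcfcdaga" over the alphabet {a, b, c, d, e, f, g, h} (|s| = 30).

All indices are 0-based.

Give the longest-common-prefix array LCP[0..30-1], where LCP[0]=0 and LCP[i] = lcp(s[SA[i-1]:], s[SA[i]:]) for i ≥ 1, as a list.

[0, 1, 1, 2, 1, 0, 1, 2, 2, 1, 0, 1, 1, 1, 1, 1, 0, 0, 0, 2, 1, 2, 1, 2, 1, 1, 0, 1, 1, 0]

rank→(start, suffix):
  0 → (29, 'a')
  1 → (4, 'abbcafcbccefghfaffbcfcdaga')
  2 → (8, 'afcbccefghfaffbcfcdaga')
  3 → (19, 'affbcfcdaga')
  4 → (27, 'aga')
  5 → (5, 'bbcafcbccefghfaffbcfcdaga')
  6 → (6, 'bcafcbccefghfaffbcfcdaga')
  7 → (11, 'bccefghfaffbcfcdaga')
  8 → (22, 'bcfcdaga')
  9 → (1, 'bgfabbcafcbccefghfaffbcfcdaga')
  10 → (7, 'cafcbccefghfaffbcfcdaga')
  11 → (10, 'cbccefghfaffbcfcdaga')
  12 → (12, 'ccefghfaffbcfcdaga')
  13 → (25, 'cdaga')
  14 → (13, 'cefghfaffbcfcdaga')
  15 → (23, 'cfcdaga')
  16 → (26, 'daga')
  17 → (14, 'efghfaffbcfcdaga')
  18 → (3, 'fabbcafcbccefghfaffbcfcdaga')
  19 → (18, 'faffbcfcdaga')
  20 → (21, 'fbcfcdaga')
  21 → (0, 'fbgfabbcafcbccefghfaffbcfcdaga')
  22 → (9, 'fcbccefghfaffbcfcdaga')
  23 → (24, 'fcdaga')
  24 → (20, 'ffbcfcdaga')
  25 → (15, 'fghfaffbcfcdaga')
  26 → (28, 'ga')
  27 → (2, 'gfabbcafcbccefghfaffbcfcdaga')
  28 → (16, 'ghfaffbcfcdaga')
  29 → (17, 'hfaffbcfcdaga')

SA = [29, 4, 8, 19, 27, 5, 6, 11, 22, 1, 7, 10, 12, 25, 13, 23, 26, 14, 3, 18, 21, 0, 9, 24, 20, 15, 28, 2, 16, 17]
rank  pair      lcp
   1  s[29:],s[4:]  1  'a'
   2  s[4:],s[8:]  1  'a'
   3  s[8:],s[19:]  2  'af'
   4  s[19:],s[27:]  1  'a'
   5  s[27:],s[5:]  0  ''
   6  s[5:],s[6:]  1  'b'
   7  s[6:],s[11:]  2  'bc'
   8  s[11:],s[22:]  2  'bc'
   9  s[22:],s[1:]  1  'b'
  10  s[1:],s[7:]  0  ''
  11  s[7:],s[10:]  1  'c'
  12  s[10:],s[12:]  1  'c'
  13  s[12:],s[25:]  1  'c'
  14  s[25:],s[13:]  1  'c'
  15  s[13:],s[23:]  1  'c'
  16  s[23:],s[26:]  0  ''
  17  s[26:],s[14:]  0  ''
  18  s[14:],s[3:]  0  ''
  19  s[3:],s[18:]  2  'fa'
  20  s[18:],s[21:]  1  'f'
  21  s[21:],s[0:]  2  'fb'
  22  s[0:],s[9:]  1  'f'
  23  s[9:],s[24:]  2  'fc'
  24  s[24:],s[20:]  1  'f'
  25  s[20:],s[15:]  1  'f'
  26  s[15:],s[28:]  0  ''
  27  s[28:],s[2:]  1  'g'
  28  s[2:],s[16:]  1  'g'
  29  s[16:],s[17:]  0  ''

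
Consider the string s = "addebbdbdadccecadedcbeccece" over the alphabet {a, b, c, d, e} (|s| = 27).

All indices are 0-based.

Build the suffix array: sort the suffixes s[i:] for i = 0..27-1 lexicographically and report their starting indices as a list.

[9, 0, 15, 4, 7, 5, 20, 14, 19, 11, 22, 25, 12, 23, 8, 6, 18, 10, 1, 2, 16, 26, 3, 13, 21, 24, 17]

sorted suffixes:
  #0 SA[0]=9  'adccecadedcbeccece'
  #1 SA[1]=0  'addebbdbdadccecadedcbeccece'
  #2 SA[2]=15  'adedcbeccece'
  #3 SA[3]=4  'bbdbdadccecadedcbeccece'
  #4 SA[4]=7  'bdadccecadedcbeccece'
  #5 SA[5]=5  'bdbdadccecadedcbeccece'
  #6 SA[6]=20  'beccece'
  #7 SA[7]=14  'cadedcbeccece'
  #8 SA[8]=19  'cbeccece'
  #9 SA[9]=11  'ccecadedcbeccece'
  #10 SA[10]=22  'ccece'
  #11 SA[11]=25  'ce'
  #12 SA[12]=12  'cecadedcbeccece'
  #13 SA[13]=23  'cece'
  #14 SA[14]=8  'dadccecadedcbeccece'
  #15 SA[15]=6  'dbdadccecadedcbeccece'
  #16 SA[16]=18  'dcbeccece'
  #17 SA[17]=10  'dccecadedcbeccece'
  #18 SA[18]=1  'ddebbdbdadccecadedcbeccece'
  #19 SA[19]=2  'debbdbdadccecadedcbeccece'
  #20 SA[20]=16  'dedcbeccece'
  #21 SA[21]=26  'e'
  #22 SA[22]=3  'ebbdbdadccecadedcbeccece'
  #23 SA[23]=13  'ecadedcbeccece'
  #24 SA[24]=21  'eccece'
  #25 SA[25]=24  'ece'
  #26 SA[26]=17  'edcbeccece'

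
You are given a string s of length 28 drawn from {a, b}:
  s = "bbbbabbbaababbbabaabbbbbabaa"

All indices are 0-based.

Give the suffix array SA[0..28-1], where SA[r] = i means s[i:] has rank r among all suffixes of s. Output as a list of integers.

[27, 26, 8, 17, 24, 15, 9, 4, 11, 18, 25, 7, 16, 23, 14, 3, 10, 6, 22, 13, 2, 5, 21, 12, 1, 20, 0, 19]

rank→(start, suffix):
  0 → (27, 'a')
  1 → (26, 'aa')
  2 → (8, 'aababbbabaabbbbbabaa')
  3 → (17, 'aabbbbbabaa')
  4 → (24, 'abaa')
  5 → (15, 'abaabbbbbabaa')
  6 → (9, 'ababbbabaabbbbbabaa')
  7 → (4, 'abbbaababbbabaabbbbbabaa')
  8 → (11, 'abbbabaabbbbbabaa')
  9 → (18, 'abbbbbabaa')
  10 → (25, 'baa')
  11 → (7, 'baababbbabaabbbbbabaa')
  12 → (16, 'baabbbbbabaa')
  13 → (23, 'babaa')
  14 → (14, 'babaabbbbbabaa')
  15 → (3, 'babbbaababbbabaabbbbbabaa')
  16 → (10, 'babbbabaabbbbbabaa')
  17 → (6, 'bbaababbbabaabbbbbabaa')
  18 → (22, 'bbabaa')
  19 → (13, 'bbabaabbbbbabaa')
  20 → (2, 'bbabbbaababbbabaabbbbbabaa')
  21 → (5, 'bbbaababbbabaabbbbbabaa')
  22 → (21, 'bbbabaa')
  23 → (12, 'bbbabaabbbbbabaa')
  24 → (1, 'bbbabbbaababbbabaabbbbbabaa')
  25 → (20, 'bbbbabaa')
  26 → (0, 'bbbbabbbaababbbabaabbbbbabaa')
  27 → (19, 'bbbbbabaa')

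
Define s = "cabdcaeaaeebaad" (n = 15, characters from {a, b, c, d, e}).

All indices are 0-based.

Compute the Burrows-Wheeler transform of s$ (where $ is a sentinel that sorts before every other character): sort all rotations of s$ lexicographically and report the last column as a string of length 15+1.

dbecacaea$dabaea

rank  rotation          last
    0  $cabdcaeaaeebaad  d
    1  aad$cabdcaeaaeeb  b
    2  aaeebaad$cabdcae  e
    3  abdcaeaaeebaad$c  c
    4  ad$cabdcaeaaeeba  a
    5  aeaaeebaad$cabdc  c
    6  aeebaad$cabdcaea  a
    7  baad$cabdcaeaaee  e
    8  bdcaeaaeebaad$ca  a
    9  cabdcaeaaeebaad$  $
   10  caeaaeebaad$cabd  d
   11  d$cabdcaeaaeebaa  a
   12  dcaeaaeebaad$cab  b
   13  eaaeebaad$cabdca  a
   14  ebaad$cabdcaeaae  e
   15  eebaad$cabdcaeaa  a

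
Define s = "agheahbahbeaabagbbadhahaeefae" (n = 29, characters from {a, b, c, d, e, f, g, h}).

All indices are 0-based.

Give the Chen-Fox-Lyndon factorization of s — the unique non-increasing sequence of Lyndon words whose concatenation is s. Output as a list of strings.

emit factor 1: 'agheahbahbe' (i=0, period=11)
emit factor 2: 'aabagbbadhahaeefae' (i=11, period=18)

["agheahbahbe", "aabagbbadhahaeefae"]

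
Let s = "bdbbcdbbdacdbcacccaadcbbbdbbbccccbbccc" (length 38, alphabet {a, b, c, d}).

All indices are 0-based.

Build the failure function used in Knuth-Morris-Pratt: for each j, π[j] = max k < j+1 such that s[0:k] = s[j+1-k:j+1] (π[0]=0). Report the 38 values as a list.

π[0] = 0
j=1 s[j]='d': π[1]=0 (border '')
j=2 s[j]='b': π[2]=1 (border 'b')
j=3 s[j]='b': k: 1→0; π[3]=1 (border 'b')
j=4 s[j]='c': k: 1→0; π[4]=0 (border '')
j=5 s[j]='d': π[5]=0 (border '')
j=6 s[j]='b': π[6]=1 (border 'b')
j=7 s[j]='b': k: 1→0; π[7]=1 (border 'b')
j=8 s[j]='d': π[8]=2 (border 'bd')
j=9 s[j]='a': k: 2→0; π[9]=0 (border '')
j=10 s[j]='c': π[10]=0 (border '')
j=11 s[j]='d': π[11]=0 (border '')
j=12 s[j]='b': π[12]=1 (border 'b')
j=13 s[j]='c': k: 1→0; π[13]=0 (border '')
j=14 s[j]='a': π[14]=0 (border '')
j=15 s[j]='c': π[15]=0 (border '')
j=16 s[j]='c': π[16]=0 (border '')
j=17 s[j]='c': π[17]=0 (border '')
j=18 s[j]='a': π[18]=0 (border '')
j=19 s[j]='a': π[19]=0 (border '')
j=20 s[j]='d': π[20]=0 (border '')
j=21 s[j]='c': π[21]=0 (border '')
j=22 s[j]='b': π[22]=1 (border 'b')
j=23 s[j]='b': k: 1→0; π[23]=1 (border 'b')
j=24 s[j]='b': k: 1→0; π[24]=1 (border 'b')
j=25 s[j]='d': π[25]=2 (border 'bd')
j=26 s[j]='b': π[26]=3 (border 'bdb')
j=27 s[j]='b': π[27]=4 (border 'bdbb')
j=28 s[j]='b': k: 4→1→0; π[28]=1 (border 'b')
j=29 s[j]='c': k: 1→0; π[29]=0 (border '')
j=30 s[j]='c': π[30]=0 (border '')
j=31 s[j]='c': π[31]=0 (border '')
j=32 s[j]='c': π[32]=0 (border '')
j=33 s[j]='b': π[33]=1 (border 'b')
j=34 s[j]='b': k: 1→0; π[34]=1 (border 'b')
j=35 s[j]='c': k: 1→0; π[35]=0 (border '')
j=36 s[j]='c': π[36]=0 (border '')
j=37 s[j]='c': π[37]=0 (border '')

[0, 0, 1, 1, 0, 0, 1, 1, 2, 0, 0, 0, 1, 0, 0, 0, 0, 0, 0, 0, 0, 0, 1, 1, 1, 2, 3, 4, 1, 0, 0, 0, 0, 1, 1, 0, 0, 0]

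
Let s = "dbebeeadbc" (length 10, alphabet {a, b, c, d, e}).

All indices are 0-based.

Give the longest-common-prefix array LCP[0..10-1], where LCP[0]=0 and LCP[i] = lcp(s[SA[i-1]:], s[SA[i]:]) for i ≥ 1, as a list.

sorted suffixes:
  #0 SA[0]=6  'adbc'
  #1 SA[1]=8  'bc'
  #2 SA[2]=1  'bebeeadbc'
  #3 SA[3]=3  'beeadbc'
  #4 SA[4]=9  'c'
  #5 SA[5]=7  'dbc'
  #6 SA[6]=0  'dbebeeadbc'
  #7 SA[7]=5  'eadbc'
  #8 SA[8]=2  'ebeeadbc'
  #9 SA[9]=4  'eeadbc'

SA = [6, 8, 1, 3, 9, 7, 0, 5, 2, 4]
rank  pair      lcp
   1  s[6:],s[8:]  0  ''
   2  s[8:],s[1:]  1  'b'
   3  s[1:],s[3:]  2  'be'
   4  s[3:],s[9:]  0  ''
   5  s[9:],s[7:]  0  ''
   6  s[7:],s[0:]  2  'db'
   7  s[0:],s[5:]  0  ''
   8  s[5:],s[2:]  1  'e'
   9  s[2:],s[4:]  1  'e'

[0, 0, 1, 2, 0, 0, 2, 0, 1, 1]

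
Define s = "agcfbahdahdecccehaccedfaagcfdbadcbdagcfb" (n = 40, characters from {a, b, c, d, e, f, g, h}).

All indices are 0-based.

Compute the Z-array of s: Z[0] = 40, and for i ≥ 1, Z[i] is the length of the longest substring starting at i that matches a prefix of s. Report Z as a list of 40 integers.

[40, 0, 0, 0, 0, 1, 0, 0, 1, 0, 0, 0, 0, 0, 0, 0, 0, 1, 0, 0, 0, 0, 0, 1, 4, 0, 0, 0, 0, 0, 1, 0, 0, 0, 0, 5, 0, 0, 0, 0]

Z[0]=40
i=1: fresh scan; Z[1]=0
i=2: fresh scan; Z[2]=0
i=3: fresh scan; Z[3]=0
i=4: fresh scan; Z[4]=0
i=5: fresh scan; Z[5]=1 scan→box=[5,6)
i=6: fresh scan; Z[6]=0
i=7: fresh scan; Z[7]=0
i=8: fresh scan; Z[8]=1 scan→box=[8,9)
i=9: fresh scan; Z[9]=0
i=10: fresh scan; Z[10]=0
i=11: fresh scan; Z[11]=0
i=12: fresh scan; Z[12]=0
i=13: fresh scan; Z[13]=0
i=14: fresh scan; Z[14]=0
i=15: fresh scan; Z[15]=0
i=16: fresh scan; Z[16]=0
i=17: fresh scan; Z[17]=1 scan→box=[17,18)
i=18: fresh scan; Z[18]=0
i=19: fresh scan; Z[19]=0
i=20: fresh scan; Z[20]=0
i=21: fresh scan; Z[21]=0
i=22: fresh scan; Z[22]=0
i=23: fresh scan; Z[23]=1 scan→box=[23,24)
i=24: fresh scan; Z[24]=4 scan→box=[24,28)
i=25: min(r-i=3, Z[1]=0)=0; Z[25]=0
i=26: min(r-i=2, Z[2]=0)=0; Z[26]=0
i=27: min(r-i=1, Z[3]=0)=0; Z[27]=0
i=28: fresh scan; Z[28]=0
i=29: fresh scan; Z[29]=0
i=30: fresh scan; Z[30]=1 scan→box=[30,31)
i=31: fresh scan; Z[31]=0
i=32: fresh scan; Z[32]=0
i=33: fresh scan; Z[33]=0
i=34: fresh scan; Z[34]=0
i=35: fresh scan; Z[35]=5 scan→box=[35,40)
i=36: min(r-i=4, Z[1]=0)=0; Z[36]=0
i=37: min(r-i=3, Z[2]=0)=0; Z[37]=0
i=38: min(r-i=2, Z[3]=0)=0; Z[38]=0
i=39: min(r-i=1, Z[4]=0)=0; Z[39]=0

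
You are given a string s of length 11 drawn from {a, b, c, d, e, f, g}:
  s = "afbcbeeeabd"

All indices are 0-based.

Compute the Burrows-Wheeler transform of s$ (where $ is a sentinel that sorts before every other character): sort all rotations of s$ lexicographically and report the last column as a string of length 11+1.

de$facbbeeba

rank  rotation      last
    0  $afbcbeeeabd  d
    1  abd$afbcbeee  e
    2  afbcbeeeabd$  $
    3  bcbeeeabd$af  f
    4  bd$afbcbeeea  a
    5  beeeabd$afbc  c
    6  cbeeeabd$afb  b
    7  d$afbcbeeeab  b
    8  eabd$afbcbee  e
    9  eeabd$afbcbe  e
   10  eeeabd$afbcb  b
   11  fbcbeeeabd$a  a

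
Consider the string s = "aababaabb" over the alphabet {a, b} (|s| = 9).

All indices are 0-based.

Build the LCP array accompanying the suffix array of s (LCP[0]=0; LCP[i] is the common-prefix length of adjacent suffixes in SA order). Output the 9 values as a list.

rank→(start, suffix):
  0 → (0, 'aababaabb')
  1 → (5, 'aabb')
  2 → (3, 'abaabb')
  3 → (1, 'ababaabb')
  4 → (6, 'abb')
  5 → (8, 'b')
  6 → (4, 'baabb')
  7 → (2, 'babaabb')
  8 → (7, 'bb')

SA = [0, 5, 3, 1, 6, 8, 4, 2, 7]
i: (SA[i-1],SA[i]) lcp shared
  1: (0,5) 3 'aab'
  2: (5,3) 1 'a'
  3: (3,1) 3 'aba'
  4: (1,6) 2 'ab'
  5: (6,8) 0 ''
  6: (8,4) 1 'b'
  7: (4,2) 2 'ba'
  8: (2,7) 1 'b'

[0, 3, 1, 3, 2, 0, 1, 2, 1]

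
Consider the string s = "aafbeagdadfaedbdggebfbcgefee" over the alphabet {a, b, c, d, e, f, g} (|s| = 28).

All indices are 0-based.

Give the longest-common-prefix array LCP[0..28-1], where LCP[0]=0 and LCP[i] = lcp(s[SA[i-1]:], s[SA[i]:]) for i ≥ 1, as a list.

sorted suffixes:
  #0 SA[0]=0  'aafbeagdadfaedbdggebfbcgefee'
  #1 SA[1]=8  'adfaedbdggebfbcgefee'
  #2 SA[2]=11  'aedbdggebfbcgefee'
  #3 SA[3]=1  'afbeagdadfaedbdggebfbcgefee'
  #4 SA[4]=5  'agdadfaedbdggebfbcgefee'
  #5 SA[5]=21  'bcgefee'
  #6 SA[6]=14  'bdggebfbcgefee'
  #7 SA[7]=3  'beagdadfaedbdggebfbcgefee'
  #8 SA[8]=19  'bfbcgefee'
  #9 SA[9]=22  'cgefee'
  #10 SA[10]=7  'dadfaedbdggebfbcgefee'
  #11 SA[11]=13  'dbdggebfbcgefee'
  #12 SA[12]=9  'dfaedbdggebfbcgefee'
  #13 SA[13]=15  'dggebfbcgefee'
  #14 SA[14]=27  'e'
  #15 SA[15]=4  'eagdadfaedbdggebfbcgefee'
  #16 SA[16]=18  'ebfbcgefee'
  #17 SA[17]=12  'edbdggebfbcgefee'
  #18 SA[18]=26  'ee'
  #19 SA[19]=24  'efee'
  #20 SA[20]=10  'faedbdggebfbcgefee'
  #21 SA[21]=20  'fbcgefee'
  #22 SA[22]=2  'fbeagdadfaedbdggebfbcgefee'
  #23 SA[23]=25  'fee'
  #24 SA[24]=6  'gdadfaedbdggebfbcgefee'
  #25 SA[25]=17  'gebfbcgefee'
  #26 SA[26]=23  'gefee'
  #27 SA[27]=16  'ggebfbcgefee'

SA = [0, 8, 11, 1, 5, 21, 14, 3, 19, 22, 7, 13, 9, 15, 27, 4, 18, 12, 26, 24, 10, 20, 2, 25, 6, 17, 23, 16]
[i] adj suffixes → lcp
  [1] 0/8 → 1 ('a')
  [2] 8/11 → 1 ('a')
  [3] 11/1 → 1 ('a')
  [4] 1/5 → 1 ('a')
  [5] 5/21 → 0 ('')
  [6] 21/14 → 1 ('b')
  [7] 14/3 → 1 ('b')
  [8] 3/19 → 1 ('b')
  [9] 19/22 → 0 ('')
  [10] 22/7 → 0 ('')
  [11] 7/13 → 1 ('d')
  [12] 13/9 → 1 ('d')
  [13] 9/15 → 1 ('d')
  [14] 15/27 → 0 ('')
  [15] 27/4 → 1 ('e')
  [16] 4/18 → 1 ('e')
  [17] 18/12 → 1 ('e')
  [18] 12/26 → 1 ('e')
  [19] 26/24 → 1 ('e')
  [20] 24/10 → 0 ('')
  [21] 10/20 → 1 ('f')
  [22] 20/2 → 2 ('fb')
  [23] 2/25 → 1 ('f')
  [24] 25/6 → 0 ('')
  [25] 6/17 → 1 ('g')
  [26] 17/23 → 2 ('ge')
  [27] 23/16 → 1 ('g')

[0, 1, 1, 1, 1, 0, 1, 1, 1, 0, 0, 1, 1, 1, 0, 1, 1, 1, 1, 1, 0, 1, 2, 1, 0, 1, 2, 1]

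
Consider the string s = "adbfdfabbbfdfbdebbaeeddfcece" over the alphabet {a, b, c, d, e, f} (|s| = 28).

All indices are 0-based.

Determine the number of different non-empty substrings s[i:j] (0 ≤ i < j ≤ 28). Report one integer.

374

sorted suffixes:
  #0 SA[0]=6  'abbbfdfbdebbaeeddfcece'
  #1 SA[1]=0  'adbfdfabbbfdfbdebbaeeddfcece'
  #2 SA[2]=18  'aeeddfcece'
  #3 SA[3]=17  'baeeddfcece'
  #4 SA[4]=16  'bbaeeddfcece'
  #5 SA[5]=7  'bbbfdfbdebbaeeddfcece'
  #6 SA[6]=8  'bbfdfbdebbaeeddfcece'
  #7 SA[7]=13  'bdebbaeeddfcece'
  #8 SA[8]=2  'bfdfabbbfdfbdebbaeeddfcece'
  #9 SA[9]=9  'bfdfbdebbaeeddfcece'
  #10 SA[10]=26  'ce'
  #11 SA[11]=24  'cece'
  #12 SA[12]=1  'dbfdfabbbfdfbdebbaeeddfcece'
  #13 SA[13]=21  'ddfcece'
  #14 SA[14]=14  'debbaeeddfcece'
  #15 SA[15]=4  'dfabbbfdfbdebbaeeddfcece'
  #16 SA[16]=11  'dfbdebbaeeddfcece'
  #17 SA[17]=22  'dfcece'
  #18 SA[18]=27  'e'
  #19 SA[19]=15  'ebbaeeddfcece'
  #20 SA[20]=25  'ece'
  #21 SA[21]=20  'eddfcece'
  #22 SA[22]=19  'eeddfcece'
  #23 SA[23]=5  'fabbbfdfbdebbaeeddfcece'
  #24 SA[24]=12  'fbdebbaeeddfcece'
  #25 SA[25]=23  'fcece'
  #26 SA[26]=3  'fdfabbbfdfbdebbaeeddfcece'
  #27 SA[27]=10  'fdfbdebbaeeddfcece'

SA = [6, 0, 18, 17, 16, 7, 8, 13, 2, 9, 26, 24, 1, 21, 14, 4, 11, 22, 27, 15, 25, 20, 19, 5, 12, 23, 3, 10]
i: (SA[i-1],SA[i]) lcp shared
  1: (6,0) 1 'a'
  2: (0,18) 1 'a'
  3: (18,17) 0 ''
  4: (17,16) 1 'b'
  5: (16,7) 2 'bb'
  6: (7,8) 2 'bb'
  7: (8,13) 1 'b'
  8: (13,2) 1 'b'
  9: (2,9) 4 'bfdf'
  10: (9,26) 0 ''
  11: (26,24) 2 'ce'
  12: (24,1) 0 ''
  13: (1,21) 1 'd'
  14: (21,14) 1 'd'
  15: (14,4) 1 'd'
  16: (4,11) 2 'df'
  17: (11,22) 2 'df'
  18: (22,27) 0 ''
  19: (27,15) 1 'e'
  20: (15,25) 1 'e'
  21: (25,20) 1 'e'
  22: (20,19) 1 'e'
  23: (19,5) 0 ''
  24: (5,12) 1 'f'
  25: (12,23) 1 'f'
  26: (23,3) 1 'f'
  27: (3,10) 3 'fdf'

n(n+1)/2 = 28·29/2 = 406
Σ LCP = 0 + 1 + 1 + 0 + 1 + 2 + 2 + 1 + 1 + 4 + 0 + 2 + 0 + 1 + 1 + 1 + 2 + 2 + 0 + 1 + 1 + 1 + 1 + 0 + 1 + 1 + 1 + 3 = 32
distinct = 406 − 32 = 374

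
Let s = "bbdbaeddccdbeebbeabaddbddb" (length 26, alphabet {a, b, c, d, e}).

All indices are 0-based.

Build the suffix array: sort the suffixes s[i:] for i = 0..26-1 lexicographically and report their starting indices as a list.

[17, 19, 4, 25, 18, 3, 0, 14, 1, 22, 15, 11, 8, 9, 24, 2, 21, 10, 7, 23, 20, 6, 16, 13, 5, 12]

sorted suffixes:
  #0 SA[0]=17  'abaddbddb'
  #1 SA[1]=19  'addbddb'
  #2 SA[2]=4  'aeddccdbeebbeabaddbddb'
  #3 SA[3]=25  'b'
  #4 SA[4]=18  'baddbddb'
  #5 SA[5]=3  'baeddccdbeebbeabaddbddb'
  #6 SA[6]=0  'bbdbaeddccdbeebbeabaddbddb'
  #7 SA[7]=14  'bbeabaddbddb'
  #8 SA[8]=1  'bdbaeddccdbeebbeabaddbddb'
  #9 SA[9]=22  'bddb'
  #10 SA[10]=15  'beabaddbddb'
  #11 SA[11]=11  'beebbeabaddbddb'
  #12 SA[12]=8  'ccdbeebbeabaddbddb'
  #13 SA[13]=9  'cdbeebbeabaddbddb'
  #14 SA[14]=24  'db'
  #15 SA[15]=2  'dbaeddccdbeebbeabaddbddb'
  #16 SA[16]=21  'dbddb'
  #17 SA[17]=10  'dbeebbeabaddbddb'
  #18 SA[18]=7  'dccdbeebbeabaddbddb'
  #19 SA[19]=23  'ddb'
  #20 SA[20]=20  'ddbddb'
  #21 SA[21]=6  'ddccdbeebbeabaddbddb'
  #22 SA[22]=16  'eabaddbddb'
  #23 SA[23]=13  'ebbeabaddbddb'
  #24 SA[24]=5  'eddccdbeebbeabaddbddb'
  #25 SA[25]=12  'eebbeabaddbddb'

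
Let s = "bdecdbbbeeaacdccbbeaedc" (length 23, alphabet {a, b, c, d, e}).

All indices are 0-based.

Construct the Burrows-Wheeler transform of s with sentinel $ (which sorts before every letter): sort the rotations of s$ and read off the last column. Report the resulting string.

rank  rotation                  last
    0  $bdecdbbbeeaacdccbbeaedc  c
    1  aacdccbbeaedc$bdecdbbbee  e
    2  acdccbbeaedc$bdecdbbbeea  a
    3  aedc$bdecdbbbeeaacdccbbe  e
    4  bbbeeaacdccbbeaedc$bdecd  d
    5  bbeaedc$bdecdbbbeeaacdcc  c
    6  bbeeaacdccbbeaedc$bdecdb  b
    7  bdecdbbbeeaacdccbbeaedc$  $
    8  beaedc$bdecdbbbeeaacdccb  b
    9  beeaacdccbbeaedc$bdecdbb  b
   10  c$bdecdbbbeeaacdccbbeaed  d
   11  cbbeaedc$bdecdbbbeeaacdc  c
   12  ccbbeaedc$bdecdbbbeeaacd  d
   13  cdbbbeeaacdccbbeaedc$bde  e
   14  cdccbbeaedc$bdecdbbbeeaa  a
   15  dbbbeeaacdccbbeaedc$bdec  c
   16  dc$bdecdbbbeeaacdccbbeae  e
   17  dccbbeaedc$bdecdbbbeeaac  c
   18  decdbbbeeaacdccbbeaedc$b  b
   19  eaacdccbbeaedc$bdecdbbbe  e
   20  eaedc$bdecdbbbeeaacdccbb  b
   21  ecdbbbeeaacdccbbeaedc$bd  d
   22  edc$bdecdbbbeeaacdccbbea  a
   23  eeaacdccbbeaedc$bdecdbbb  b

ceaedcb$bbdcdeacecbebdab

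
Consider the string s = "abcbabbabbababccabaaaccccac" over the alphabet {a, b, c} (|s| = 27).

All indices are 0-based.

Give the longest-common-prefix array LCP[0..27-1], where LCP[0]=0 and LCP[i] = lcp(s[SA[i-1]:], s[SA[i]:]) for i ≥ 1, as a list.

rank | idx | suffix
   0 |  18 | aaaccccac
   1 |  19 | aaccccac
   2 |  16 | abaaaccccac
   3 |  10 | ababccabaaaccccac
   4 |   7 | abbababccabaaaccccac
   5 |   4 | abbabbababccabaaaccccac
   6 |   0 | abcbabbabbababccabaaaccccac
   7 |  12 | abccabaaaccccac
   8 |  25 | ac
   9 |  20 | accccac
  10 |  17 | baaaccccac
  11 |   9 | bababccabaaaccccac
  12 |   6 | babbababccabaaaccccac
  13 |   3 | babbabbababccabaaaccccac
  14 |  11 | babccabaaaccccac
  15 |   8 | bbababccabaaaccccac
  16 |   5 | bbabbababccabaaaccccac
  17 |   1 | bcbabbabbababccabaaaccccac
  18 |  13 | bccabaaaccccac
  19 |  26 | c
  20 |  15 | cabaaaccccac
  21 |  24 | cac
  22 |   2 | cbabbabbababccabaaaccccac
  23 |  14 | ccabaaaccccac
  24 |  23 | ccac
  25 |  22 | cccac
  26 |  21 | ccccac

SA = [18, 19, 16, 10, 7, 4, 0, 12, 25, 20, 17, 9, 6, 3, 11, 8, 5, 1, 13, 26, 15, 24, 2, 14, 23, 22, 21]
[i] adj suffixes → lcp
  [1] 18/19 → 2 ('aa')
  [2] 19/16 → 1 ('a')
  [3] 16/10 → 3 ('aba')
  [4] 10/7 → 2 ('ab')
  [5] 7/4 → 5 ('abbab')
  [6] 4/0 → 2 ('ab')
  [7] 0/12 → 3 ('abc')
  [8] 12/25 → 1 ('a')
  [9] 25/20 → 2 ('ac')
  [10] 20/17 → 0 ('')
  [11] 17/9 → 2 ('ba')
  [12] 9/6 → 3 ('bab')
  [13] 6/3 → 6 ('babbab')
  [14] 3/11 → 3 ('bab')
  [15] 11/8 → 1 ('b')
  [16] 8/5 → 4 ('bbab')
  [17] 5/1 → 1 ('b')
  [18] 1/13 → 2 ('bc')
  [19] 13/26 → 0 ('')
  [20] 26/15 → 1 ('c')
  [21] 15/24 → 2 ('ca')
  [22] 24/2 → 1 ('c')
  [23] 2/14 → 1 ('c')
  [24] 14/23 → 3 ('cca')
  [25] 23/22 → 2 ('cc')
  [26] 22/21 → 3 ('ccc')

[0, 2, 1, 3, 2, 5, 2, 3, 1, 2, 0, 2, 3, 6, 3, 1, 4, 1, 2, 0, 1, 2, 1, 1, 3, 2, 3]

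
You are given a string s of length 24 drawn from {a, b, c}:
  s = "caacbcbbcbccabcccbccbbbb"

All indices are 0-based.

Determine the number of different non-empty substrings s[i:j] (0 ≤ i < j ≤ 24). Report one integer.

255

rank→(start, suffix):
  0 → (1, 'aacbcbbcbccabcccbccbbbb')
  1 → (12, 'abcccbccbbbb')
  2 → (2, 'acbcbbcbccabcccbccbbbb')
  3 → (23, 'b')
  4 → (22, 'bb')
  5 → (21, 'bbb')
  6 → (20, 'bbbb')
  7 → (6, 'bbcbccabcccbccbbbb')
  8 → (4, 'bcbbcbccabcccbccbbbb')
  9 → (7, 'bcbccabcccbccbbbb')
  10 → (9, 'bccabcccbccbbbb')
  11 → (17, 'bccbbbb')
  12 → (13, 'bcccbccbbbb')
  13 → (0, 'caacbcbbcbccabcccbccbbbb')
  14 → (11, 'cabcccbccbbbb')
  15 → (19, 'cbbbb')
  16 → (5, 'cbbcbccabcccbccbbbb')
  17 → (3, 'cbcbbcbccabcccbccbbbb')
  18 → (8, 'cbccabcccbccbbbb')
  19 → (16, 'cbccbbbb')
  20 → (10, 'ccabcccbccbbbb')
  21 → (18, 'ccbbbb')
  22 → (15, 'ccbccbbbb')
  23 → (14, 'cccbccbbbb')

SA = [1, 12, 2, 23, 22, 21, 20, 6, 4, 7, 9, 17, 13, 0, 11, 19, 5, 3, 8, 16, 10, 18, 15, 14]
[i] adj suffixes → lcp
  [1] 1/12 → 1 ('a')
  [2] 12/2 → 1 ('a')
  [3] 2/23 → 0 ('')
  [4] 23/22 → 1 ('b')
  [5] 22/21 → 2 ('bb')
  [6] 21/20 → 3 ('bbb')
  [7] 20/6 → 2 ('bb')
  [8] 6/4 → 1 ('b')
  [9] 4/7 → 3 ('bcb')
  [10] 7/9 → 2 ('bc')
  [11] 9/17 → 3 ('bcc')
  [12] 17/13 → 3 ('bcc')
  [13] 13/0 → 0 ('')
  [14] 0/11 → 2 ('ca')
  [15] 11/19 → 1 ('c')
  [16] 19/5 → 3 ('cbb')
  [17] 5/3 → 2 ('cb')
  [18] 3/8 → 3 ('cbc')
  [19] 8/16 → 4 ('cbcc')
  [20] 16/10 → 1 ('c')
  [21] 10/18 → 2 ('cc')
  [22] 18/15 → 3 ('ccb')
  [23] 15/14 → 2 ('cc')

n(n+1)/2 = 24·25/2 = 300
Σ LCP = 0 + 1 + 1 + 0 + 1 + 2 + 3 + 2 + 1 + 3 + 2 + 3 + 3 + 0 + 2 + 1 + 3 + 2 + 3 + 4 + 1 + 2 + 3 + 2 = 45
distinct = 300 − 45 = 255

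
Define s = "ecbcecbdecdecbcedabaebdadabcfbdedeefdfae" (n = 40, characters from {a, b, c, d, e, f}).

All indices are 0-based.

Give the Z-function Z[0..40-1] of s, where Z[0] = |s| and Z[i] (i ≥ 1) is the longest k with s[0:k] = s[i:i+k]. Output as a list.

Z[0]=40
i=1: i≥r, start 0; Z[1]=0
i=2: i≥r, start 0; Z[2]=0
i=3: i≥r, start 0; Z[3]=0
i=4: i≥r, start 0; Z[4]=3 extend→box=[4,7)
i=5: min(r-i=2, Z[1]=0)=0; Z[5]=0
i=6: min(r-i=1, Z[2]=0)=0; Z[6]=0
i=7: i≥r, start 0; Z[7]=0
i=8: i≥r, start 0; Z[8]=2 extend→box=[8,10)
i=9: min(r-i=1, Z[1]=0)=0; Z[9]=0
i=10: i≥r, start 0; Z[10]=0
i=11: i≥r, start 0; Z[11]=5 extend→box=[11,16)
i=12: min(r-i=4, Z[1]=0)=0; Z[12]=0
i=13: min(r-i=3, Z[2]=0)=0; Z[13]=0
i=14: min(r-i=2, Z[3]=0)=0; Z[14]=0
i=15: min(r-i=1, Z[4]=3)=1; Z[15]=1
i=16: i≥r, start 0; Z[16]=0
i=17: i≥r, start 0; Z[17]=0
i=18: i≥r, start 0; Z[18]=0
i=19: i≥r, start 0; Z[19]=0
i=20: i≥r, start 0; Z[20]=1 extend→box=[20,21)
i=21: i≥r, start 0; Z[21]=0
i=22: i≥r, start 0; Z[22]=0
i=23: i≥r, start 0; Z[23]=0
i=24: i≥r, start 0; Z[24]=0
i=25: i≥r, start 0; Z[25]=0
i=26: i≥r, start 0; Z[26]=0
i=27: i≥r, start 0; Z[27]=0
i=28: i≥r, start 0; Z[28]=0
i=29: i≥r, start 0; Z[29]=0
i=30: i≥r, start 0; Z[30]=0
i=31: i≥r, start 0; Z[31]=1 extend→box=[31,32)
i=32: i≥r, start 0; Z[32]=0
i=33: i≥r, start 0; Z[33]=1 extend→box=[33,34)
i=34: i≥r, start 0; Z[34]=1 extend→box=[34,35)
i=35: i≥r, start 0; Z[35]=0
i=36: i≥r, start 0; Z[36]=0
i=37: i≥r, start 0; Z[37]=0
i=38: i≥r, start 0; Z[38]=0
i=39: i≥r, start 0; Z[39]=1 extend→box=[39,40)

[40, 0, 0, 0, 3, 0, 0, 0, 2, 0, 0, 5, 0, 0, 0, 1, 0, 0, 0, 0, 1, 0, 0, 0, 0, 0, 0, 0, 0, 0, 0, 1, 0, 1, 1, 0, 0, 0, 0, 1]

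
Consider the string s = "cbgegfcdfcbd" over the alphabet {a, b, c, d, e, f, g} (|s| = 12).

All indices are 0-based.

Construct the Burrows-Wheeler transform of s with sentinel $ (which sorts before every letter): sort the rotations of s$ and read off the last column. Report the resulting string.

dccf$fbcgdgbe

rank  rotation       last
    0  $cbgegfcdfcbd  d
    1  bd$cbgegfcdfc  c
    2  bgegfcdfcbd$c  c
    3  cbd$cbgegfcdf  f
    4  cbgegfcdfcbd$  $
    5  cdfcbd$cbgegf  f
    6  d$cbgegfcdfcb  b
    7  dfcbd$cbgegfc  c
    8  egfcdfcbd$cbg  g
    9  fcbd$cbgegfcd  d
   10  fcdfcbd$cbgeg  g
   11  gegfcdfcbd$cb  b
   12  gfcdfcbd$cbge  e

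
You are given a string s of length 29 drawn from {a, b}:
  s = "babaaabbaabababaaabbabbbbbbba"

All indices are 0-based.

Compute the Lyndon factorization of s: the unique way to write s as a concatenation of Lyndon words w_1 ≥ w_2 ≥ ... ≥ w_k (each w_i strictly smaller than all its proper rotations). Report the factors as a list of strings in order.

emit factor 1: 'b' (i=0, period=1)
emit factor 2: 'ab' (i=1, period=2)
emit factor 3: 'aaabbaabababaaabbabbbbbbb' (i=3, period=25)
emit factor 4: 'a' (i=28, period=1)

["b", "ab", "aaabbaabababaaabbabbbbbbb", "a"]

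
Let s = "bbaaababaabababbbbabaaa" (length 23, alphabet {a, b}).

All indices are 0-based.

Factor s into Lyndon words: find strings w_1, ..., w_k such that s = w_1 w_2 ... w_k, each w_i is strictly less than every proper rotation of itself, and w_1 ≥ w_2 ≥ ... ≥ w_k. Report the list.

["b", "b", "aaababaabababbbbab", "a", "a", "a"]

emit factor 1: 'b' (i=0, period=1)
emit factor 2: 'b' (i=1, period=1)
emit factor 3: 'aaababaabababbbbab' (i=2, period=18)
emit factor 4: 'a' (i=20, period=1)
emit factor 5: 'a' (i=21, period=1)
emit factor 6: 'a' (i=22, period=1)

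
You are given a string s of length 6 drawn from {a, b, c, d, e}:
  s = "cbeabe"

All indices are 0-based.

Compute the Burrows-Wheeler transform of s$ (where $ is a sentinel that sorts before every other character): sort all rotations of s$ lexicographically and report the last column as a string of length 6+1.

eeac$bb

rank  rotation last
    0  $cbeabe  e
    1  abe$cbe  e
    2  be$cbea  a
    3  beabe$c  c
    4  cbeabe$  $
    5  e$cbeab  b
    6  eabe$cb  b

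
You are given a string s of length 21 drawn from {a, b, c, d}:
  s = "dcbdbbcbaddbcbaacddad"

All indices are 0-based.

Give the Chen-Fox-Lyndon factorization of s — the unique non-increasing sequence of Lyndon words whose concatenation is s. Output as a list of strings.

emit factor 1: 'd' (i=0, period=1)
emit factor 2: 'c' (i=1, period=1)
emit factor 3: 'bd' (i=2, period=2)
emit factor 4: 'bbc' (i=4, period=3)
emit factor 5: 'b' (i=7, period=1)
emit factor 6: 'addbcb' (i=8, period=6)
emit factor 7: 'aacddad' (i=14, period=7)

["d", "c", "bd", "bbc", "b", "addbcb", "aacddad"]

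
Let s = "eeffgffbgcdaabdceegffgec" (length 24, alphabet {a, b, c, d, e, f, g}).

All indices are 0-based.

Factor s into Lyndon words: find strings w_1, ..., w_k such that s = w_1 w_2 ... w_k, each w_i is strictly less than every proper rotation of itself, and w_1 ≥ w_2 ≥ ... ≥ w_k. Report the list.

["eeffgff", "bgcd", "aabdceegffgec"]

emit factor 1: 'eeffgff' (i=0, period=7)
emit factor 2: 'bgcd' (i=7, period=4)
emit factor 3: 'aabdceegffgec' (i=11, period=13)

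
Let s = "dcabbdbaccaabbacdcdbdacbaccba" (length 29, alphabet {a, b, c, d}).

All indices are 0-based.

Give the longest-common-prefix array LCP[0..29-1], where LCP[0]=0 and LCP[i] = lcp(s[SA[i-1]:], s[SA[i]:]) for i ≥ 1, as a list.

[0, 1, 1, 3, 1, 2, 3, 2, 0, 2, 4, 3, 1, 2, 1, 2, 0, 2, 1, 3, 1, 2, 1, 2, 0, 1, 2, 1, 2]

rank | idx | suffix
   0 |  28 | a
   1 |  10 | aabbacdcdbdacbaccba
   2 |  11 | abbacdcdbdacbaccba
   3 |   2 | abbdbaccaabbacdcdbdacbaccba
   4 |  21 | acbaccba
   5 |   7 | accaabbacdcdbdacbaccba
   6 |  24 | accba
   7 |  14 | acdcdbdacbaccba
   8 |  27 | ba
   9 |   6 | baccaabbacdcdbdacbaccba
  10 |  23 | baccba
  11 |  13 | bacdcdbdacbaccba
  12 |  12 | bbacdcdbdacbaccba
  13 |   3 | bbdbaccaabbacdcdbdacbaccba
  14 |  19 | bdacbaccba
  15 |   4 | bdbaccaabbacdcdbdacbaccba
  16 |   9 | caabbacdcdbdacbaccba
  17 |   1 | cabbdbaccaabbacdcdbdacbaccba
  18 |  26 | cba
  19 |  22 | cbaccba
  20 |   8 | ccaabbacdcdbdacbaccba
  21 |  25 | ccba
  22 |  17 | cdbdacbaccba
  23 |  15 | cdcdbdacbaccba
  24 |  20 | dacbaccba
  25 |   5 | dbaccaabbacdcdbdacbaccba
  26 |  18 | dbdacbaccba
  27 |   0 | dcabbdbaccaabbacdcdbdacbaccba
  28 |  16 | dcdbdacbaccba

SA = [28, 10, 11, 2, 21, 7, 24, 14, 27, 6, 23, 13, 12, 3, 19, 4, 9, 1, 26, 22, 8, 25, 17, 15, 20, 5, 18, 0, 16]
i: (SA[i-1],SA[i]) lcp shared
  1: (28,10) 1 'a'
  2: (10,11) 1 'a'
  3: (11,2) 3 'abb'
  4: (2,21) 1 'a'
  5: (21,7) 2 'ac'
  6: (7,24) 3 'acc'
  7: (24,14) 2 'ac'
  8: (14,27) 0 ''
  9: (27,6) 2 'ba'
  10: (6,23) 4 'bacc'
  11: (23,13) 3 'bac'
  12: (13,12) 1 'b'
  13: (12,3) 2 'bb'
  14: (3,19) 1 'b'
  15: (19,4) 2 'bd'
  16: (4,9) 0 ''
  17: (9,1) 2 'ca'
  18: (1,26) 1 'c'
  19: (26,22) 3 'cba'
  20: (22,8) 1 'c'
  21: (8,25) 2 'cc'
  22: (25,17) 1 'c'
  23: (17,15) 2 'cd'
  24: (15,20) 0 ''
  25: (20,5) 1 'd'
  26: (5,18) 2 'db'
  27: (18,0) 1 'd'
  28: (0,16) 2 'dc'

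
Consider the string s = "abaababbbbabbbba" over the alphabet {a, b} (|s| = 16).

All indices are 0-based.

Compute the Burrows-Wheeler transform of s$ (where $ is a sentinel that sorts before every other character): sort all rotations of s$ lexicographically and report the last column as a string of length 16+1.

abb$abbbababbbbaa

rank  rotation           last
    0  $abaababbbbabbbba  a
    1  a$abaababbbbabbbb  b
    2  aababbbbabbbba$ab  b
    3  abaababbbbabbbba$  $
    4  ababbbbabbbba$aba  a
    5  abbbba$abaababbbb  b
    6  abbbbabbbba$abaab  b
    7  ba$abaababbbbabbb  b
    8  baababbbbabbbba$a  a
    9  babbbba$abaababbb  b
   10  babbbbabbbba$abaa  a
   11  bba$abaababbbbabb  b
   12  bbabbbba$abaababb  b
   13  bbba$abaababbbbab  b
   14  bbbabbbba$abaabab  b
   15  bbbba$abaababbbba  a
   16  bbbbabbbba$abaaba  a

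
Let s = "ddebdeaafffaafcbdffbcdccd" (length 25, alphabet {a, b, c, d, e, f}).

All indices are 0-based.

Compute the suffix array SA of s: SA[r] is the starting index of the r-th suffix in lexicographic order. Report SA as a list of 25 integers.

[11, 6, 12, 7, 19, 3, 15, 14, 22, 23, 20, 24, 21, 0, 4, 1, 16, 5, 2, 10, 18, 13, 9, 17, 8]

sorted suffixes:
  #0 SA[0]=11  'aafcbdffbcdccd'
  #1 SA[1]=6  'aafffaafcbdffbcdccd'
  #2 SA[2]=12  'afcbdffbcdccd'
  #3 SA[3]=7  'afffaafcbdffbcdccd'
  #4 SA[4]=19  'bcdccd'
  #5 SA[5]=3  'bdeaafffaafcbdffbcdccd'
  #6 SA[6]=15  'bdffbcdccd'
  #7 SA[7]=14  'cbdffbcdccd'
  #8 SA[8]=22  'ccd'
  #9 SA[9]=23  'cd'
  #10 SA[10]=20  'cdccd'
  #11 SA[11]=24  'd'
  #12 SA[12]=21  'dccd'
  #13 SA[13]=0  'ddebdeaafffaafcbdffbcdccd'
  #14 SA[14]=4  'deaafffaafcbdffbcdccd'
  #15 SA[15]=1  'debdeaafffaafcbdffbcdccd'
  #16 SA[16]=16  'dffbcdccd'
  #17 SA[17]=5  'eaafffaafcbdffbcdccd'
  #18 SA[18]=2  'ebdeaafffaafcbdffbcdccd'
  #19 SA[19]=10  'faafcbdffbcdccd'
  #20 SA[20]=18  'fbcdccd'
  #21 SA[21]=13  'fcbdffbcdccd'
  #22 SA[22]=9  'ffaafcbdffbcdccd'
  #23 SA[23]=17  'ffbcdccd'
  #24 SA[24]=8  'fffaafcbdffbcdccd'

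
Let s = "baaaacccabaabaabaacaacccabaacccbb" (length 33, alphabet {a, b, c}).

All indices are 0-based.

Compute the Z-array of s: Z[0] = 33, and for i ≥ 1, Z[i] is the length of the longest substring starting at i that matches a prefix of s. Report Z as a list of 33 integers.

[33, 0, 0, 0, 0, 0, 0, 0, 0, 3, 0, 0, 3, 0, 0, 3, 0, 0, 0, 0, 0, 0, 0, 0, 0, 3, 0, 0, 0, 0, 0, 1, 1]

Z[0]=33
i=1: i≥r, start 0; Z[1]=0
i=2: i≥r, start 0; Z[2]=0
i=3: i≥r, start 0; Z[3]=0
i=4: i≥r, start 0; Z[4]=0
i=5: i≥r, start 0; Z[5]=0
i=6: i≥r, start 0; Z[6]=0
i=7: i≥r, start 0; Z[7]=0
i=8: i≥r, start 0; Z[8]=0
i=9: i≥r, start 0; Z[9]=3 extend→box=[9,12)
i=10: min(r-i=2, Z[1]=0)=0; Z[10]=0
i=11: min(r-i=1, Z[2]=0)=0; Z[11]=0
i=12: i≥r, start 0; Z[12]=3 extend→box=[12,15)
i=13: min(r-i=2, Z[1]=0)=0; Z[13]=0
i=14: min(r-i=1, Z[2]=0)=0; Z[14]=0
i=15: i≥r, start 0; Z[15]=3 extend→box=[15,18)
i=16: min(r-i=2, Z[1]=0)=0; Z[16]=0
i=17: min(r-i=1, Z[2]=0)=0; Z[17]=0
i=18: i≥r, start 0; Z[18]=0
i=19: i≥r, start 0; Z[19]=0
i=20: i≥r, start 0; Z[20]=0
i=21: i≥r, start 0; Z[21]=0
i=22: i≥r, start 0; Z[22]=0
i=23: i≥r, start 0; Z[23]=0
i=24: i≥r, start 0; Z[24]=0
i=25: i≥r, start 0; Z[25]=3 extend→box=[25,28)
i=26: min(r-i=2, Z[1]=0)=0; Z[26]=0
i=27: min(r-i=1, Z[2]=0)=0; Z[27]=0
i=28: i≥r, start 0; Z[28]=0
i=29: i≥r, start 0; Z[29]=0
i=30: i≥r, start 0; Z[30]=0
i=31: i≥r, start 0; Z[31]=1 extend→box=[31,32)
i=32: i≥r, start 0; Z[32]=1 extend→box=[32,33)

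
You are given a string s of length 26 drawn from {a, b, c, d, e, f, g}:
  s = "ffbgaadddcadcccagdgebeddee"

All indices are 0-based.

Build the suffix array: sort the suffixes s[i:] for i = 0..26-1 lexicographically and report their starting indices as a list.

sorted suffixes:
  #0 SA[0]=4  'aadddcadcccagdgebeddee'
  #1 SA[1]=10  'adcccagdgebeddee'
  #2 SA[2]=5  'adddcadcccagdgebeddee'
  #3 SA[3]=15  'agdgebeddee'
  #4 SA[4]=20  'beddee'
  #5 SA[5]=2  'bgaadddcadcccagdgebeddee'
  #6 SA[6]=9  'cadcccagdgebeddee'
  #7 SA[7]=14  'cagdgebeddee'
  #8 SA[8]=13  'ccagdgebeddee'
  #9 SA[9]=12  'cccagdgebeddee'
  #10 SA[10]=8  'dcadcccagdgebeddee'
  #11 SA[11]=11  'dcccagdgebeddee'
  #12 SA[12]=7  'ddcadcccagdgebeddee'
  #13 SA[13]=6  'dddcadcccagdgebeddee'
  #14 SA[14]=22  'ddee'
  #15 SA[15]=23  'dee'
  #16 SA[16]=17  'dgebeddee'
  #17 SA[17]=25  'e'
  #18 SA[18]=19  'ebeddee'
  #19 SA[19]=21  'eddee'
  #20 SA[20]=24  'ee'
  #21 SA[21]=1  'fbgaadddcadcccagdgebeddee'
  #22 SA[22]=0  'ffbgaadddcadcccagdgebeddee'
  #23 SA[23]=3  'gaadddcadcccagdgebeddee'
  #24 SA[24]=16  'gdgebeddee'
  #25 SA[25]=18  'gebeddee'

[4, 10, 5, 15, 20, 2, 9, 14, 13, 12, 8, 11, 7, 6, 22, 23, 17, 25, 19, 21, 24, 1, 0, 3, 16, 18]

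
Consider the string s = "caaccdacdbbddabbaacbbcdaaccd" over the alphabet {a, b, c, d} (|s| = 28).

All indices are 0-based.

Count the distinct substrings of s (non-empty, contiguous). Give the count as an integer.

361

sorted suffixes:
  #0 SA[0]=16  'aacbbcdaaccd'
  #1 SA[1]=23  'aaccd'
  #2 SA[2]=1  'aaccdacdbbddabbaacbbcdaaccd'
  #3 SA[3]=13  'abbaacbbcdaaccd'
  #4 SA[4]=17  'acbbcdaaccd'
  #5 SA[5]=24  'accd'
  #6 SA[6]=2  'accdacdbbddabbaacbbcdaaccd'
  #7 SA[7]=6  'acdbbddabbaacbbcdaaccd'
  #8 SA[8]=15  'baacbbcdaaccd'
  #9 SA[9]=14  'bbaacbbcdaaccd'
  #10 SA[10]=19  'bbcdaaccd'
  #11 SA[11]=9  'bbddabbaacbbcdaaccd'
  #12 SA[12]=20  'bcdaaccd'
  #13 SA[13]=10  'bddabbaacbbcdaaccd'
  #14 SA[14]=0  'caaccdacdbbddabbaacbbcdaaccd'
  #15 SA[15]=18  'cbbcdaaccd'
  #16 SA[16]=25  'ccd'
  #17 SA[17]=3  'ccdacdbbddabbaacbbcdaaccd'
  #18 SA[18]=26  'cd'
  #19 SA[19]=21  'cdaaccd'
  #20 SA[20]=4  'cdacdbbddabbaacbbcdaaccd'
  #21 SA[21]=7  'cdbbddabbaacbbcdaaccd'
  #22 SA[22]=27  'd'
  #23 SA[23]=22  'daaccd'
  #24 SA[24]=12  'dabbaacbbcdaaccd'
  #25 SA[25]=5  'dacdbbddabbaacbbcdaaccd'
  #26 SA[26]=8  'dbbddabbaacbbcdaaccd'
  #27 SA[27]=11  'ddabbaacbbcdaaccd'

SA = [16, 23, 1, 13, 17, 24, 2, 6, 15, 14, 19, 9, 20, 10, 0, 18, 25, 3, 26, 21, 4, 7, 27, 22, 12, 5, 8, 11]
rank  pair      lcp
   1  s[16:],s[23:]  3  'aac'
   2  s[23:],s[1:]  5  'aaccd'
   3  s[1:],s[13:]  1  'a'
   4  s[13:],s[17:]  1  'a'
   5  s[17:],s[24:]  2  'ac'
   6  s[24:],s[2:]  4  'accd'
   7  s[2:],s[6:]  2  'ac'
   8  s[6:],s[15:]  0  ''
   9  s[15:],s[14:]  1  'b'
  10  s[14:],s[19:]  2  'bb'
  11  s[19:],s[9:]  2  'bb'
  12  s[9:],s[20:]  1  'b'
  13  s[20:],s[10:]  1  'b'
  14  s[10:],s[0:]  0  ''
  15  s[0:],s[18:]  1  'c'
  16  s[18:],s[25:]  1  'c'
  17  s[25:],s[3:]  3  'ccd'
  18  s[3:],s[26:]  1  'c'
  19  s[26:],s[21:]  2  'cd'
  20  s[21:],s[4:]  3  'cda'
  21  s[4:],s[7:]  2  'cd'
  22  s[7:],s[27:]  0  ''
  23  s[27:],s[22:]  1  'd'
  24  s[22:],s[12:]  2  'da'
  25  s[12:],s[5:]  2  'da'
  26  s[5:],s[8:]  1  'd'
  27  s[8:],s[11:]  1  'd'

n(n+1)/2 = 28·29/2 = 406
Σ LCP = 0 + 3 + 5 + 1 + 1 + 2 + 4 + 2 + 0 + 1 + 2 + 2 + 1 + 1 + 0 + 1 + 1 + 3 + 1 + 2 + 3 + 2 + 0 + 1 + 2 + 2 + 1 + 1 = 45
distinct = 406 − 45 = 361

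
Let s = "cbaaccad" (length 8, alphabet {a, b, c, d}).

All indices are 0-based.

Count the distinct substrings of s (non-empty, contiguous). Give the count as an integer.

32

sorted suffixes:
  #0 SA[0]=2  'aaccad'
  #1 SA[1]=3  'accad'
  #2 SA[2]=6  'ad'
  #3 SA[3]=1  'baaccad'
  #4 SA[4]=5  'cad'
  #5 SA[5]=0  'cbaaccad'
  #6 SA[6]=4  'ccad'
  #7 SA[7]=7  'd'

SA = [2, 3, 6, 1, 5, 0, 4, 7]
rank  pair      lcp
   1  s[2:],s[3:]  1  'a'
   2  s[3:],s[6:]  1  'a'
   3  s[6:],s[1:]  0  ''
   4  s[1:],s[5:]  0  ''
   5  s[5:],s[0:]  1  'c'
   6  s[0:],s[4:]  1  'c'
   7  s[4:],s[7:]  0  ''

n(n+1)/2 = 8·9/2 = 36
Σ LCP = 0 + 1 + 1 + 0 + 0 + 1 + 1 + 0 = 4
distinct = 36 − 4 = 32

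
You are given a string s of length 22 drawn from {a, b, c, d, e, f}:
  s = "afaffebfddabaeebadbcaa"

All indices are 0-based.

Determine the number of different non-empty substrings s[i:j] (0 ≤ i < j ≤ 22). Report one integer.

234

sorted suffixes:
  #0 SA[0]=21  'a'
  #1 SA[1]=20  'aa'
  #2 SA[2]=10  'abaeebadbcaa'
  #3 SA[3]=16  'adbcaa'
  #4 SA[4]=12  'aeebadbcaa'
  #5 SA[5]=0  'afaffebfddabaeebadbcaa'
  #6 SA[6]=2  'affebfddabaeebadbcaa'
  #7 SA[7]=15  'badbcaa'
  #8 SA[8]=11  'baeebadbcaa'
  #9 SA[9]=18  'bcaa'
  #10 SA[10]=6  'bfddabaeebadbcaa'
  #11 SA[11]=19  'caa'
  #12 SA[12]=9  'dabaeebadbcaa'
  #13 SA[13]=17  'dbcaa'
  #14 SA[14]=8  'ddabaeebadbcaa'
  #15 SA[15]=14  'ebadbcaa'
  #16 SA[16]=5  'ebfddabaeebadbcaa'
  #17 SA[17]=13  'eebadbcaa'
  #18 SA[18]=1  'faffebfddabaeebadbcaa'
  #19 SA[19]=7  'fddabaeebadbcaa'
  #20 SA[20]=4  'febfddabaeebadbcaa'
  #21 SA[21]=3  'ffebfddabaeebadbcaa'

SA = [21, 20, 10, 16, 12, 0, 2, 15, 11, 18, 6, 19, 9, 17, 8, 14, 5, 13, 1, 7, 4, 3]
i: (SA[i-1],SA[i]) lcp shared
  1: (21,20) 1 'a'
  2: (20,10) 1 'a'
  3: (10,16) 1 'a'
  4: (16,12) 1 'a'
  5: (12,0) 1 'a'
  6: (0,2) 2 'af'
  7: (2,15) 0 ''
  8: (15,11) 2 'ba'
  9: (11,18) 1 'b'
  10: (18,6) 1 'b'
  11: (6,19) 0 ''
  12: (19,9) 0 ''
  13: (9,17) 1 'd'
  14: (17,8) 1 'd'
  15: (8,14) 0 ''
  16: (14,5) 2 'eb'
  17: (5,13) 1 'e'
  18: (13,1) 0 ''
  19: (1,7) 1 'f'
  20: (7,4) 1 'f'
  21: (4,3) 1 'f'

n(n+1)/2 = 22·23/2 = 253
Σ LCP = 0 + 1 + 1 + 1 + 1 + 1 + 2 + 0 + 2 + 1 + 1 + 0 + 0 + 1 + 1 + 0 + 2 + 1 + 0 + 1 + 1 + 1 = 19
distinct = 253 − 19 = 234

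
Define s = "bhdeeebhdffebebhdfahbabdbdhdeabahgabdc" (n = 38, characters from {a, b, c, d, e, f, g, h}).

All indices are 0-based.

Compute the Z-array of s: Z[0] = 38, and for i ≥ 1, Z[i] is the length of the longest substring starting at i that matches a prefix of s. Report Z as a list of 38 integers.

[38, 0, 0, 0, 0, 0, 3, 0, 0, 0, 0, 0, 1, 0, 3, 0, 0, 0, 0, 0, 1, 0, 1, 0, 1, 0, 0, 0, 0, 0, 1, 0, 0, 0, 0, 1, 0, 0]

Z[0]=38
i=1: fresh scan; Z[1]=0
i=2: fresh scan; Z[2]=0
i=3: fresh scan; Z[3]=0
i=4: fresh scan; Z[4]=0
i=5: fresh scan; Z[5]=0
i=6: fresh scan; Z[6]=3 extend→box=[6,9)
i=7: min(r-i=2, Z[1]=0)=0; Z[7]=0
i=8: min(r-i=1, Z[2]=0)=0; Z[8]=0
i=9: fresh scan; Z[9]=0
i=10: fresh scan; Z[10]=0
i=11: fresh scan; Z[11]=0
i=12: fresh scan; Z[12]=1 extend→box=[12,13)
i=13: fresh scan; Z[13]=0
i=14: fresh scan; Z[14]=3 extend→box=[14,17)
i=15: min(r-i=2, Z[1]=0)=0; Z[15]=0
i=16: min(r-i=1, Z[2]=0)=0; Z[16]=0
i=17: fresh scan; Z[17]=0
i=18: fresh scan; Z[18]=0
i=19: fresh scan; Z[19]=0
i=20: fresh scan; Z[20]=1 extend→box=[20,21)
i=21: fresh scan; Z[21]=0
i=22: fresh scan; Z[22]=1 extend→box=[22,23)
i=23: fresh scan; Z[23]=0
i=24: fresh scan; Z[24]=1 extend→box=[24,25)
i=25: fresh scan; Z[25]=0
i=26: fresh scan; Z[26]=0
i=27: fresh scan; Z[27]=0
i=28: fresh scan; Z[28]=0
i=29: fresh scan; Z[29]=0
i=30: fresh scan; Z[30]=1 extend→box=[30,31)
i=31: fresh scan; Z[31]=0
i=32: fresh scan; Z[32]=0
i=33: fresh scan; Z[33]=0
i=34: fresh scan; Z[34]=0
i=35: fresh scan; Z[35]=1 extend→box=[35,36)
i=36: fresh scan; Z[36]=0
i=37: fresh scan; Z[37]=0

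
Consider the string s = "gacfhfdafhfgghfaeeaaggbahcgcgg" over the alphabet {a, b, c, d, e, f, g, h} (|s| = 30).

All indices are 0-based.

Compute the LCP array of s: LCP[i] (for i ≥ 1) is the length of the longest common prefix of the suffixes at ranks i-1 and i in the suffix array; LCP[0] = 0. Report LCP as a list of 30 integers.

rank→(start, suffix):
  0 → (18, 'aaggbahcgcgg')
  1 → (1, 'acfhfdafhfgghfaeeaaggbahcgcgg')
  2 → (15, 'aeeaaggbahcgcgg')
  3 → (7, 'afhfgghfaeeaaggbahcgcgg')
  4 → (19, 'aggbahcgcgg')
  5 → (23, 'ahcgcgg')
  6 → (22, 'bahcgcgg')
  7 → (2, 'cfhfdafhfgghfaeeaaggbahcgcgg')
  8 → (25, 'cgcgg')
  9 → (27, 'cgg')
  10 → (6, 'dafhfgghfaeeaaggbahcgcgg')
  11 → (17, 'eaaggbahcgcgg')
  12 → (16, 'eeaaggbahcgcgg')
  13 → (14, 'faeeaaggbahcgcgg')
  14 → (5, 'fdafhfgghfaeeaaggbahcgcgg')
  15 → (10, 'fgghfaeeaaggbahcgcgg')
  16 → (3, 'fhfdafhfgghfaeeaaggbahcgcgg')
  17 → (8, 'fhfgghfaeeaaggbahcgcgg')
  18 → (29, 'g')
  19 → (0, 'gacfhfdafhfgghfaeeaaggbahcgcgg')
  20 → (21, 'gbahcgcgg')
  21 → (26, 'gcgg')
  22 → (28, 'gg')
  23 → (20, 'ggbahcgcgg')
  24 → (11, 'gghfaeeaaggbahcgcgg')
  25 → (12, 'ghfaeeaaggbahcgcgg')
  26 → (24, 'hcgcgg')
  27 → (13, 'hfaeeaaggbahcgcgg')
  28 → (4, 'hfdafhfgghfaeeaaggbahcgcgg')
  29 → (9, 'hfgghfaeeaaggbahcgcgg')

SA = [18, 1, 15, 7, 19, 23, 22, 2, 25, 27, 6, 17, 16, 14, 5, 10, 3, 8, 29, 0, 21, 26, 28, 20, 11, 12, 24, 13, 4, 9]
rank  pair      lcp
   1  s[18:],s[1:]  1  'a'
   2  s[1:],s[15:]  1  'a'
   3  s[15:],s[7:]  1  'a'
   4  s[7:],s[19:]  1  'a'
   5  s[19:],s[23:]  1  'a'
   6  s[23:],s[22:]  0  ''
   7  s[22:],s[2:]  0  ''
   8  s[2:],s[25:]  1  'c'
   9  s[25:],s[27:]  2  'cg'
  10  s[27:],s[6:]  0  ''
  11  s[6:],s[17:]  0  ''
  12  s[17:],s[16:]  1  'e'
  13  s[16:],s[14:]  0  ''
  14  s[14:],s[5:]  1  'f'
  15  s[5:],s[10:]  1  'f'
  16  s[10:],s[3:]  1  'f'
  17  s[3:],s[8:]  3  'fhf'
  18  s[8:],s[29:]  0  ''
  19  s[29:],s[0:]  1  'g'
  20  s[0:],s[21:]  1  'g'
  21  s[21:],s[26:]  1  'g'
  22  s[26:],s[28:]  1  'g'
  23  s[28:],s[20:]  2  'gg'
  24  s[20:],s[11:]  2  'gg'
  25  s[11:],s[12:]  1  'g'
  26  s[12:],s[24:]  0  ''
  27  s[24:],s[13:]  1  'h'
  28  s[13:],s[4:]  2  'hf'
  29  s[4:],s[9:]  2  'hf'

[0, 1, 1, 1, 1, 1, 0, 0, 1, 2, 0, 0, 1, 0, 1, 1, 1, 3, 0, 1, 1, 1, 1, 2, 2, 1, 0, 1, 2, 2]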